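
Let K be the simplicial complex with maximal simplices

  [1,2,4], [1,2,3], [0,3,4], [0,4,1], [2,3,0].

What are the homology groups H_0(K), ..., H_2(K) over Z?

Order the vertices as 0 < 1 < 2 < 3 < 4. Listing each simplex with vertices in this order, K has dimension 2 with simplices:

  0-simplices (5): [0], [1], [2], [3], [4]
  1-simplices (10): [0,1], [0,2], [0,3], [0,4], [1,2], [1,3], [1,4], [2,3], [2,4], [3,4]
  2-simplices (5): [0,1,4], [0,2,3], [0,3,4], [1,2,3], [1,2,4]

Hence C_0 ≅ Z^5, C_1 ≅ Z^10, C_2 ≅ Z^5.

∂_1: C_1 → C_0 sends each edge [p,q] (with p < q) to q − p.
The 5×10 boundary matrix has rank 4 and Smith normal form diag(1,1,1,1).

The boundary map ∂_2: C_2 → C_1 sends each 2-simplex [p,q,r] to [q,r] − [p,r] + [p,q]. For instance
  ∂[0,3,4] = [3,4] − [0,4] + [0,3],
  ∂[0,1,4] = [1,4] − [0,4] + [0,1].
The resulting 10×5 matrix has rank 5, and its Smith normal form has invariant factors (1,1,1,1,1).

Computing H_k = (kernel of ∂_k) / (image of ∂_{k+1}):

  H_0: rank C_0 − rank ∂_1 = 5 − 4 = 1, and the invariant factors of ∂_1 are all 1, so H_0 = Z.
  H_1: rank ker ∂_1 − rank ∂_2 = (10 − 4) − 5 = 1, and the invariant factors of ∂_2 are all 1, so H_1 = Z.
  H_2: rank ker ∂_2 − rank ∂_3 = (5 − 5) − 0 = 0, and there is no ∂_3, so H_2 = 0.

(K is a triangulation of the Möbius band.)

H_0 = Z,  H_1 = Z,  H_2 = 0.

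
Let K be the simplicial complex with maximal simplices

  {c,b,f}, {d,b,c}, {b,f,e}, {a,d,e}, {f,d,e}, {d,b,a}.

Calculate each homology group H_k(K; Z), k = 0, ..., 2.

H_0 ≅ Z,  H_1 ≅ Z,  H_2 = 0.

Order the vertices as a < b < c < d < e < f. Listing each simplex with vertices in this order, K has dimension 2 with simplices:

  0-simplices (6): a, b, c, d, e, f
  1-simplices (12): ab, ad, ae, bc, bd, be, bf, cd, cf, de, df, ef
  2-simplices (6): abd, ade, bcd, bcf, bef, def

so the chain groups are C_0 ≅ Z^6, C_1 ≅ Z^12, C_2 ≅ Z^6.

∂_1: C_1 → C_0 sends each edge [p,q] (with p < q) to q − p.
As a 6×12 matrix over Z this has rank 5, with invariant factors (1,1,1,1,1).

The boundary map ∂_2: C_2 → C_1 maps a triangle to the signed sum of its edges. For instance
  ∂bcf = cf − bf + bc,
  ∂def = ef − df + de.
The resulting 12×6 matrix has rank 6, and its Smith normal form has invariant factors (1,1,1,1,1,1).

From H_k ≅ ker(∂_k) / im(∂_{k+1}) we obtain:

  H_0: rank C_0 − rank ∂_1 = 6 − 5 = 1, and the invariant factors of ∂_1 are all 1, so H_0 = Z.
  H_1: rank ker ∂_1 − rank ∂_2 = (12 − 5) − 6 = 1, and the invariant factors of ∂_2 are all 1, so H_1 = Z.
  H_2: rank ker ∂_2 − rank ∂_3 = (6 − 6) − 0 = 0, and there is no ∂_3, so H_2 = 0.

(K is a triangulation of the cylinder S^1 x I.)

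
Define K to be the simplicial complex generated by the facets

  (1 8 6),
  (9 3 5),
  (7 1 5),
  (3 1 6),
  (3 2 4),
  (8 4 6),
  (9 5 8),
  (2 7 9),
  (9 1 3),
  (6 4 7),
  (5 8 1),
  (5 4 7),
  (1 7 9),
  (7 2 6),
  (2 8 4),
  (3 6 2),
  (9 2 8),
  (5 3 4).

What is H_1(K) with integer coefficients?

K has 9 vertices, 27 edges, 18 triangles.
rank ∂_1 = 8, rank ∂_2 = 18 ⇒ b_1 = 27 − 8 − 18 = 1; ∂_2 has invariant factor(s) [2] giving torsion. So H_1 = Z ⊕ Z/2.

H_1 = Z ⊕ Z/2.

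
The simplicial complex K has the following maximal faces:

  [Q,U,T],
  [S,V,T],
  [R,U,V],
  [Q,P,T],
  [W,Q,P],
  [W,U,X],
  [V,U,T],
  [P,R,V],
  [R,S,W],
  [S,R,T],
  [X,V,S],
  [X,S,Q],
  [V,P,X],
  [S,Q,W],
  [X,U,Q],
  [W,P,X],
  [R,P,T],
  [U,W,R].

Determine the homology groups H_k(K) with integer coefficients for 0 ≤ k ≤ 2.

Order the vertices as P < Q < R < S < T < U < V < W < X. Listing each simplex with vertices in this order, K has dimension 2 with simplices:

  0-simplices (9): P, Q, R, S, T, U, V, W, X
  1-simplices (27): PQ, PR, PT, PV, PW, PX, QS, QT, QU, QW, QX, RS, RT, RU, RV, RW, ST, SV, SW, SX, TU, TV, UV, UW, UX, VX, WX
  2-simplices (18): PQT, PQW, PRT, PRV, PVX, PWX, QSW, QSX, QTU, QUX, RST, RSW, RUV, RUW, STV, SVX, TUV, UWX

giving chain groups C_0 ≅ Z^9, C_1 ≅ Z^27, C_2 ≅ Z^18.

Boundary ∂_1: C_1 → C_0 maps an edge to its endpoints' difference, ∂[p,q] = q − p. For instance
  ∂QS = S − Q.
This gives a 9×27 integer matrix of rank 8; reducing to Smith normal form yields diagonal entries (1,1,1,1,1,1,1,1).

∂_2: C_2 → C_1 maps a triangle to the signed sum of its edges. For instance
  ∂QTU = TU − QU + QT,
  ∂PWX = WX − PX + PW.
The 27×18 boundary matrix has rank 18 and Smith normal form diag(1,1,1,1,1,1,1,1,1,1,1,1,1,1,1,1,1,2).

Computing H_k = (kernel of ∂_k) / (image of ∂_{k+1}):

  H_0: rank C_0 − rank ∂_1 = 9 − 8 = 1, and the invariant factors of ∂_1 are all 1, so H_0 ≅ Z.
  H_1: rank ker ∂_1 − rank ∂_2 = (27 − 8) − 18 = 1, and ∂_2 has invariant factor 2 > 1, so H_1 ≅ Z ⊕ Z/2.
  H_2: rank ker ∂_2 − rank ∂_3 = (18 − 18) − 0 = 0, and there is no ∂_3, so H_2 ≅ 0.

H_0 = Z,  H_1 = Z ⊕ Z/2,  H_2 = 0.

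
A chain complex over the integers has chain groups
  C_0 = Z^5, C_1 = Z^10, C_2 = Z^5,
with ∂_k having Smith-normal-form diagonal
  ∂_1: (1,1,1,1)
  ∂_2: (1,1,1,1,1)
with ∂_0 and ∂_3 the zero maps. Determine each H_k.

H_0: b_0 = 5 − 0 − 4 = 1; torsion from ∂_1 factors > 1: none. So H_0 = Z.
H_1: b_1 = 10 − 4 − 5 = 1; torsion from ∂_2 factors > 1: none. So H_1 = Z.
H_2: b_2 = 5 − 5 − 0 = 0; torsion from ∂_3 factors > 1: none. So H_2 = 0.

H_0 = Z,  H_1 = Z,  H_2 = 0.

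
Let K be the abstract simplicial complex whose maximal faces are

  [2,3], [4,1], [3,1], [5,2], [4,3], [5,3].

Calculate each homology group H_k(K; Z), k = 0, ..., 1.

We work with the vertex ordering 1 < 2 < 3 < 4 < 5. The simplices of K, each written with vertices in increasing order, are:

  0-simplices (5): [1], [2], [3], [4], [5]
  1-simplices (6): [1,3], [1,4], [2,3], [2,5], [3,4], [3,5]

so the chain groups are C_0 ≅ Z^5, C_1 ≅ Z^6.

Boundary ∂_1: C_1 → C_0 is given by ∂[p,q] = [q] − [p].
As a 5×6 matrix over Z this has rank 4, with invariant factors (1,1,1,1).

Now H_k = ker ∂_k / im ∂_{k+1}, so:

  H_0: rank C_0 − rank ∂_1 = 5 − 4 = 1, and the invariant factors of ∂_1 are all 1, so H_0 = Z.
  H_1: rank ker ∂_1 − rank ∂_2 = (6 − 4) − 0 = 2, and there is no ∂_2, so H_1 = Z^2.

As a check, the Euler characteristic is 5 − 6 = -1, which agrees with 1 − 2 = -1.
(K is a triangulation of a wedge of 2 circles.)

H_0 = Z,  H_1 = Z^2.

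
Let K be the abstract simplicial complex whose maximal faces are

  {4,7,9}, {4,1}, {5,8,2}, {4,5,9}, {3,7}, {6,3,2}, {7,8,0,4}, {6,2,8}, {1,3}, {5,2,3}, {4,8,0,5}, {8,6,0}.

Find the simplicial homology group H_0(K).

Order the vertices as 0 < 1 < 2 < 3 < 4 < 5 < 6 < 7 < 8 < 9. Listing each simplex with vertices in this order, K has dimension 3 with simplices:

  0-simplices (10): [0], [1], [2], [3], [4], [5], [6], [7], [8], [9]
  1-simplices (23): [0,4], [0,5], [0,6], [0,7], [0,8], [1,3], [1,4], [2,3], [2,5], [2,6], [2,8], [3,5], [3,6], [3,7], [4,5], [4,7], [4,8], [4,9], [5,8], [5,9], [6,8], [7,8], [7,9]
  2-simplices (14): [0,4,5], [0,4,7], [0,4,8], [0,5,8], [0,6,8], [0,7,8], [2,3,5], [2,3,6], [2,5,8], [2,6,8], [4,5,8], [4,5,9], [4,7,8], [4,7,9]
  3-simplices (2): [0,4,5,8], [0,4,7,8]

giving chain groups C_0 ≅ Z^10, C_1 ≅ Z^23, C_2 ≅ Z^14, C_3 ≅ Z^2.

The boundary map ∂_1: C_1 → C_0 maps an edge to its endpoints' difference, ∂[p,q] = q − p. For instance
  ∂[5,9] = [9] − [5].
As a 10×23 matrix over Z this has rank 9, with invariant factors (1,1,1,1,1,1,1,1,1).

∂_2: C_2 → C_1 acts by ∂[p,q,r] = [q,r] − [p,r] + [p,q]. For instance
  ∂[4,7,9] = [7,9] − [4,9] + [4,7],
  ∂[4,5,8] = [5,8] − [4,8] + [4,5].
The 23×14 boundary matrix has rank 12 and Smith normal form diag(1,1,1,1,1,1,1,1,1,1,1,1).

The boundary map ∂_3: C_3 → C_2 sends each 3-simplex σ to the alternating sum Σ_i (−1)^i (σ with its i-th vertex removed). For instance
  ∂[0,4,5,8] = [4,5,8] − [0,5,8] + [0,4,8] − [0,4,5],
  ∂[0,4,7,8] = [4,7,8] − [0,7,8] + [0,4,8] − [0,4,7].
This gives a 14×2 integer matrix of rank 2; reducing to Smith normal form yields diagonal entries (1,1).

Computing H_k = (kernel of ∂_k) / (image of ∂_{k+1}):

  H_0: rank C_0 − rank ∂_1 = 10 − 9 = 1, and the invariant factors of ∂_1 are all 1, so H_0 = Z.

H_0 = Z.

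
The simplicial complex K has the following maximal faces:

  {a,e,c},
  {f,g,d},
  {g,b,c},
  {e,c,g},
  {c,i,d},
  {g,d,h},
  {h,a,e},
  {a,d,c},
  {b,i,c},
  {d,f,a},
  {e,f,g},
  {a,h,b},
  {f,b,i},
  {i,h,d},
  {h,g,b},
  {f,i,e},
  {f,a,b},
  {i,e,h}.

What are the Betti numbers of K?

K has 9 vertices, 27 edges, 18 triangles.
rank ∂_0 = 0, rank ∂_1 = 8 ⇒ b_0 = 9 − 0 − 8 = 1; all invariant factors of ∂_1 are 1 so no torsion. So H_0 = Z.
rank ∂_1 = 8, rank ∂_2 = 17 ⇒ b_1 = 27 − 8 − 17 = 2; all invariant factors of ∂_2 are 1 so no torsion. So H_1 = Z^2.
rank ∂_2 = 17, rank ∂_3 = 0 ⇒ b_2 = 18 − 17 − 0 = 1. So H_2 = Z.

b_0 = 1, b_1 = 2, b_2 = 1.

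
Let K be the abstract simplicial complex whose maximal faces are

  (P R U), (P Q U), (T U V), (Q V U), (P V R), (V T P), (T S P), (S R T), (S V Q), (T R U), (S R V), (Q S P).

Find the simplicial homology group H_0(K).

H_0 ≅ Z.

Fix the vertex order P < Q < R < S < T < U < V and write every simplex with vertices in increasing order. Then dim K = 2 and the simplices of K are:

  0-simplices (7): P, Q, R, S, T, U, V
  1-simplices (18): PQ, PR, PS, PT, PU, PV, QS, QU, QV, RS, RT, RU, RV, ST, SV, TU, TV, UV
  2-simplices (12): PQS, PQU, PRU, PRV, PST, PTV, QSV, QUV, RST, RSV, RTU, TUV

Hence C_0 ≅ Z^7, C_1 ≅ Z^18, C_2 ≅ Z^12.

∂_1: C_1 → C_0 maps an edge to its endpoints' difference, ∂[p,q] = q − p.
As a 7×18 matrix over Z this has rank 6, with invariant factors (1,1,1,1,1,1).

The boundary map ∂_2: C_2 → C_1 maps a triangle to the signed sum of its edges. For instance
  ∂RTU = TU − RU + RT,
  ∂RSV = SV − RV + RS.
As a 18×12 matrix over Z this has rank 12, with invariant factors (1,1,1,1,1,1,1,1,1,1,1,2).

Computing H_k = (kernel of ∂_k) / (image of ∂_{k+1}):

  H_0: rank C_0 − rank ∂_1 = 7 − 6 = 1, and the invariant factors of ∂_1 are all 1, so H_0 ≅ Z.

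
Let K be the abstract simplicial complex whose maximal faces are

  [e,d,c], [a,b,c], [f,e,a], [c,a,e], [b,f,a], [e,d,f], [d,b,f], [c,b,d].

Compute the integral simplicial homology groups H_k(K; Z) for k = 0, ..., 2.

H_0 = Z,  H_1 = 0,  H_2 = Z.

K has 6 vertices, 12 edges, 8 triangles.
rank ∂_0 = 0, rank ∂_1 = 5 ⇒ b_0 = 6 − 0 − 5 = 1; all invariant factors of ∂_1 are 1 so no torsion. So H_0 ≅ Z.
rank ∂_1 = 5, rank ∂_2 = 7 ⇒ b_1 = 12 − 5 − 7 = 0; all invariant factors of ∂_2 are 1 so no torsion. So H_1 ≅ 0.
rank ∂_2 = 7, rank ∂_3 = 0 ⇒ b_2 = 8 − 7 − 0 = 1. So H_2 ≅ Z.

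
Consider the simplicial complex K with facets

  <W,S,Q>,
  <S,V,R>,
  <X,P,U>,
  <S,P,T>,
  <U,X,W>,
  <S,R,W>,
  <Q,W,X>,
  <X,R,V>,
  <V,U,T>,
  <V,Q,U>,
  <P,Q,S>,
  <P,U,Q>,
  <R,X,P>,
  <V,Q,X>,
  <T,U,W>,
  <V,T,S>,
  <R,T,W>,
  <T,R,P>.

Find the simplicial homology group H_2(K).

H_2 = 0.

Take the total order P < Q < R < S < T < U < V < W < X on the vertex set. Then K (dimension 2) consists of the simplices:

  0-simplices (9): P, Q, R, S, T, U, V, W, X
  1-simplices (27): PQ, PR, PS, PT, PU, PX, QS, QU, QV, QW, QX, RS, RT, RV, RW, RX, ST, SV, SW, TU, TV, TW, UV, UW, UX, VX, WX
  2-simplices (18): PQS, PQU, PRT, PRX, PST, PUX, QSW, QUV, QVX, QWX, RSV, RSW, RTW, RVX, STV, TUV, TUW, UWX

giving chain groups C_0 ≅ Z^9, C_1 ≅ Z^27, C_2 ≅ Z^18.

Boundary ∂_1: C_1 → C_0 maps an edge to its endpoints' difference, ∂[p,q] = q − p. For instance
  ∂VX = X − V.
The 9×27 boundary matrix has rank 8 and Smith normal form diag(1,1,1,1,1,1,1,1).

∂_2: C_2 → C_1 acts by ∂[p,q,r] = [q,r] − [p,r] + [p,q]. For instance
  ∂RSV = SV − RV + RS,
  ∂QVX = VX − QX + QV.
The resulting 27×18 matrix has rank 18, and its Smith normal form has invariant factors (1,1,1,1,1,1,1,1,1,1,1,1,1,1,1,1,1,2).

Reading off H_k = ker ∂_k / im ∂_{k+1}:

  H_2: rank ker ∂_2 − rank ∂_3 = (18 − 18) − 0 = 0, and there is no ∂_3, so H_2 = 0.

(K is a triangulation of the Klein bottle.)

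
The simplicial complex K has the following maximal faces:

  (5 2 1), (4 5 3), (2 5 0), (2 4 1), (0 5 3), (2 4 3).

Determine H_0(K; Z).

H_0 ≅ Z.

K has 6 vertices, 12 edges, 6 triangles.
rank ∂_0 = 0, rank ∂_1 = 5 ⇒ b_0 = 6 − 0 − 5 = 1; all invariant factors of ∂_1 are 1 so no torsion. So H_0 ≅ Z.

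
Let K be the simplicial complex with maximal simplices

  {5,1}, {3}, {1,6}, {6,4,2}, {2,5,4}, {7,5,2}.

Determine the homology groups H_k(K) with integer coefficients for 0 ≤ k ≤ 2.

H_0 = Z^2,  H_1 = Z,  H_2 = 0.

Fix the vertex order 1 < 2 < 3 < 4 < 5 < 6 < 7 and write every simplex with vertices in increasing order. Then dim K = 2 and the simplices of K are:

  0-simplices (7): [1], [2], [3], [4], [5], [6], [7]
  1-simplices (9): [1,5], [1,6], [2,4], [2,5], [2,6], [2,7], [4,5], [4,6], [5,7]
  2-simplices (3): [2,4,5], [2,4,6], [2,5,7]

so the chain groups are C_0 ≅ Z^7, C_1 ≅ Z^9, C_2 ≅ Z^3.

∂_1: C_1 → C_0 sends each edge [p,q] (with p < q) to q − p.
As a 7×9 matrix over Z this has rank 5, with invariant factors (1,1,1,1,1).

The boundary map ∂_2: C_2 → C_1 acts by ∂[p,q,r] = [q,r] − [p,r] + [p,q]. For instance
  ∂[2,4,6] = [4,6] − [2,6] + [2,4],
  ∂[2,5,7] = [5,7] − [2,7] + [2,5].
The 9×3 boundary matrix has rank 3 and Smith normal form diag(1,1,1).

Reading off H_k = ker ∂_k / im ∂_{k+1}:

  H_0: rank C_0 − rank ∂_1 = 7 − 5 = 2, and the invariant factors of ∂_1 are all 1, so H_0 = Z^2.
  H_1: rank ker ∂_1 − rank ∂_2 = (9 − 5) − 3 = 1, and the invariant factors of ∂_2 are all 1, so H_1 = Z.
  H_2: rank ker ∂_2 − rank ∂_3 = (3 − 3) − 0 = 0, and there is no ∂_3, so H_2 = 0.

As a check, the Euler characteristic is 7 − 9 + 3 = 1, which agrees with 2 − 1 + 0 = 1.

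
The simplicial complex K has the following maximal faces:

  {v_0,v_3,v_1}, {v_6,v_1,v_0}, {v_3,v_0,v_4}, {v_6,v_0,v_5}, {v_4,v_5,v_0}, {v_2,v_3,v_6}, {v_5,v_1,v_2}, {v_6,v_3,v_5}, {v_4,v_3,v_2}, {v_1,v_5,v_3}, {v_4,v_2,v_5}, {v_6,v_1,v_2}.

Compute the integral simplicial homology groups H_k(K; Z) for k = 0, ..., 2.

H_0 ≅ Z,  H_1 ≅ Z/2Z,  H_2 = 0.

Take the total order v_0 < v_1 < v_2 < v_3 < v_4 < v_5 < v_6 on the vertex set. Then K (dimension 2) consists of the simplices:

  0-simplices (7): [v_0], [v_1], [v_2], [v_3], [v_4], [v_5], [v_6]
  1-simplices (18): (18 of them)
  2-simplices (12): (12 of them)

Hence C_0 ≅ Z^7, C_1 ≅ Z^18, C_2 ≅ Z^12.

∂_1: C_1 → C_0 maps an edge to its endpoints' difference, ∂[p,q] = q − p. For instance
  ∂[v_1,v_3] = [v_3] − [v_1].
As a 7×18 matrix over Z this has rank 6, with invariant factors (1,1,1,1,1,1).

∂_2: C_2 → C_1 maps a triangle to the signed sum of its edges. For instance
  ∂[v_0,v_4,v_5] = [v_4,v_5] − [v_0,v_5] + [v_0,v_4],
  ∂[v_0,v_3,v_4] = [v_3,v_4] − [v_0,v_4] + [v_0,v_3].
This gives a 18×12 integer matrix of rank 12; reducing to Smith normal form yields diagonal entries (1,1,1,1,1,1,1,1,1,1,1,2).

Computing H_k = (kernel of ∂_k) / (image of ∂_{k+1}):

  H_0: rank C_0 − rank ∂_1 = 7 − 6 = 1, and the invariant factors of ∂_1 are all 1, so H_0 = Z.
  H_1: rank ker ∂_1 − rank ∂_2 = (18 − 6) − 12 = 0, and ∂_2 has invariant factor 2 > 1, so H_1 = Z/2Z.
  H_2: rank ker ∂_2 − rank ∂_3 = (12 − 12) − 0 = 0, and there is no ∂_3, so H_2 = 0.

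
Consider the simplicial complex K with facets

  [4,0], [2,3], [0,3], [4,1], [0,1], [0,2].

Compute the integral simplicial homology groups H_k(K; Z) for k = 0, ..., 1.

We work with the vertex ordering 0 < 1 < 2 < 3 < 4. The simplices of K, each written with vertices in increasing order, are:

  0-simplices (5): [0], [1], [2], [3], [4]
  1-simplices (6): [0,1], [0,2], [0,3], [0,4], [1,4], [2,3]

Hence C_0 ≅ Z^5, C_1 ≅ Z^6.

Boundary ∂_1: C_1 → C_0 maps an edge to its endpoints' difference, ∂[p,q] = q − p. For instance
  ∂[0,4] = [4] − [0].
The resulting 5×6 matrix has rank 4, and its Smith normal form has invariant factors (1,1,1,1).

From H_k ≅ ker(∂_k) / im(∂_{k+1}) we obtain:

  H_0: rank C_0 − rank ∂_1 = 5 − 4 = 1, and the invariant factors of ∂_1 are all 1, so H_0 ≅ Z.
  H_1: rank ker ∂_1 − rank ∂_2 = (6 − 4) − 0 = 2, and there is no ∂_2, so H_1 ≅ Z^2.

As a check, the Euler characteristic is 5 − 6 = -1, which agrees with 1 − 2 = -1.

H_0 = Z,  H_1 = Z^2.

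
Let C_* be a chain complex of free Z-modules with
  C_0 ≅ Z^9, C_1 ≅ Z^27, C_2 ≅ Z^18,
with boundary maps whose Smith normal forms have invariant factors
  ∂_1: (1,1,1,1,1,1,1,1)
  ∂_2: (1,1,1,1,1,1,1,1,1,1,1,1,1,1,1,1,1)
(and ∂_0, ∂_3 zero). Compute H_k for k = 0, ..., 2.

H_0: b_0 = 9 − 0 − 8 = 1; torsion from ∂_1 factors > 1: none. So H_0 ≅ Z.
H_1: b_1 = 27 − 8 − 17 = 2; torsion from ∂_2 factors > 1: none. So H_1 ≅ Z^2.
H_2: b_2 = 18 − 17 − 0 = 1; torsion from ∂_3 factors > 1: none. So H_2 ≅ Z.

H_0 ≅ Z,  H_1 ≅ Z^2,  H_2 ≅ Z.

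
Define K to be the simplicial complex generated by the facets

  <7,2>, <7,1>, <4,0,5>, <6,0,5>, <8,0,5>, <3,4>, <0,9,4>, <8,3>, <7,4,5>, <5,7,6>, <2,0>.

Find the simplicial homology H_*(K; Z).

H_0 ≅ Z,  H_1 ≅ Z^2,  H_2 = 0.

Order the vertices as 0 < 1 < 2 < 3 < 4 < 5 < 6 < 7 < 8 < 9. Listing each simplex with vertices in this order, K has dimension 2 with simplices:

  0-simplices (10): [0], [1], [2], [3], [4], [5], [6], [7], [8], [9]
  1-simplices (17): [0,2], [0,4], [0,5], [0,6], [0,8], [0,9], [1,7], [2,7], [3,4], [3,8], [4,5], [4,7], [4,9], [5,6], [5,7], [5,8], [6,7]
  2-simplices (6): [0,4,5], [0,4,9], [0,5,6], [0,5,8], [4,5,7], [5,6,7]

giving chain groups C_0 ≅ Z^10, C_1 ≅ Z^17, C_2 ≅ Z^6.

The boundary map ∂_1: C_1 → C_0 is given by ∂[p,q] = [q] − [p]. For instance
  ∂[6,7] = [7] − [6].
The 10×17 boundary matrix has rank 9 and Smith normal form diag(1,1,1,1,1,1,1,1,1).

∂_2: C_2 → C_1 maps a triangle to the signed sum of its edges. For instance
  ∂[0,4,5] = [4,5] − [0,5] + [0,4],
  ∂[0,5,8] = [5,8] − [0,8] + [0,5].
The 17×6 boundary matrix has rank 6 and Smith normal form diag(1,1,1,1,1,1).

Now H_k = ker ∂_k / im ∂_{k+1}, so:

  H_0: rank C_0 − rank ∂_1 = 10 − 9 = 1, and the invariant factors of ∂_1 are all 1, so H_0 = Z.
  H_1: rank ker ∂_1 − rank ∂_2 = (17 − 9) − 6 = 2, and the invariant factors of ∂_2 are all 1, so H_1 = Z^2.
  H_2: rank ker ∂_2 − rank ∂_3 = (6 − 6) − 0 = 0, and there is no ∂_3, so H_2 = 0.

As a check, the Euler characteristic is 10 − 17 + 6 = -1, which agrees with 1 − 2 + 0 = -1.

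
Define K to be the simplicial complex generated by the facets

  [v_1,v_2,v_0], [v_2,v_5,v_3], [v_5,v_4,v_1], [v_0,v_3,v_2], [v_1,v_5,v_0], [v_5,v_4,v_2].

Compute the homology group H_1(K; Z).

H_1 ≅ Z.

K has 6 vertices, 12 edges, 6 triangles.
rank ∂_1 = 5, rank ∂_2 = 6 ⇒ b_1 = 12 − 5 − 6 = 1; all invariant factors of ∂_2 are 1 so no torsion. So H_1 ≅ Z.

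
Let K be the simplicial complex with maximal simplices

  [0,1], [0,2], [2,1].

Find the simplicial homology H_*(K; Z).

Take the total order 0 < 1 < 2 on the vertex set. Then K (dimension 1) consists of the simplices:

  0-simplices (3): [0], [1], [2]
  1-simplices (3): [0,1], [0,2], [1,2]

so the chain groups are C_0 ≅ Z^3, C_1 ≅ Z^3.

The boundary map ∂_1: C_1 → C_0 is given by ∂[p,q] = [q] − [p]. For instance
  ∂[0,1] = [1] − [0].
As a 3×3 matrix over Z this has rank 2, with invariant factors (1,1).

From H_k ≅ ker(∂_k) / im(∂_{k+1}) we obtain:

  H_0: rank C_0 − rank ∂_1 = 3 − 2 = 1, and the invariant factors of ∂_1 are all 1, so H_0 = Z.
  H_1: rank ker ∂_1 − rank ∂_2 = (3 − 2) − 0 = 1, and there is no ∂_2, so H_1 = Z.

As a check, the Euler characteristic is 3 − 3 = 0, which agrees with 1 − 1 = 0.
(K is a triangulation of the circle S^1.)

H_0 = Z,  H_1 = Z.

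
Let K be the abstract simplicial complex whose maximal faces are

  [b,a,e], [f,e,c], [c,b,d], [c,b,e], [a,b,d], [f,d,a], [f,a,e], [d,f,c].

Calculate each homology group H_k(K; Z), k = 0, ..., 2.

H_0 ≅ Z,  H_1 = 0,  H_2 ≅ Z.

Fix the vertex order a < b < c < d < e < f and write every simplex with vertices in increasing order. Then dim K = 2 and the simplices of K are:

  0-simplices (6): a, b, c, d, e, f
  1-simplices (12): ab, ad, ae, af, bc, bd, be, cd, ce, cf, df, ef
  2-simplices (8): abd, abe, adf, aef, bcd, bce, cdf, cef

giving chain groups C_0 ≅ Z^6, C_1 ≅ Z^12, C_2 ≅ Z^8.

∂_1: C_1 → C_0 is given by ∂[p,q] = [q] − [p]. For instance
  ∂ef = f − e.
As a 6×12 matrix over Z this has rank 5, with invariant factors (1,1,1,1,1).

Boundary ∂_2: C_2 → C_1 sends each 2-simplex [p,q,r] to [q,r] − [p,r] + [p,q]. For instance
  ∂abe = be − ae + ab,
  ∂bcd = cd − bd + bc.
As a 12×8 matrix over Z this has rank 7, with invariant factors (1,1,1,1,1,1,1).

Reading off H_k = ker ∂_k / im ∂_{k+1}:

  H_0: rank C_0 − rank ∂_1 = 6 − 5 = 1, and the invariant factors of ∂_1 are all 1, so H_0 = Z.
  H_1: rank ker ∂_1 − rank ∂_2 = (12 − 5) − 7 = 0, and the invariant factors of ∂_2 are all 1, so H_1 = 0.
  H_2: rank ker ∂_2 − rank ∂_3 = (8 − 7) − 0 = 1, and there is no ∂_3, so H_2 = Z.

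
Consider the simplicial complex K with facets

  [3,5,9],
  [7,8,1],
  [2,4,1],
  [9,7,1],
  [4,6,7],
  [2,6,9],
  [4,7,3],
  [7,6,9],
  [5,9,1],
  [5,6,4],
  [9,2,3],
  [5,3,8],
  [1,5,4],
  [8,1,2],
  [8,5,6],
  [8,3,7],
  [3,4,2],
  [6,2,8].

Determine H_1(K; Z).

Fix the vertex order 1 < 2 < 3 < 4 < 5 < 6 < 7 < 8 < 9 and write every simplex with vertices in increasing order. Then dim K = 2 and the simplices of K are:

  0-simplices (9): [1], [2], [3], [4], [5], [6], [7], [8], [9]
  1-simplices (27): (27 of them)
  2-simplices (18): [1,2,4], [1,2,8], [1,4,5], [1,5,9], [1,7,8], [1,7,9], [2,3,4], [2,3,9], [2,6,8], [2,6,9], [3,4,7], [3,5,8], [3,5,9], [3,7,8], [4,5,6], [4,6,7], [5,6,8], [6,7,9]

giving chain groups C_0 ≅ Z^9, C_1 ≅ Z^27, C_2 ≅ Z^18.

∂_1: C_1 → C_0 maps an edge to its endpoints' difference, ∂[p,q] = q − p. For instance
  ∂[3,7] = [7] − [3].
As a 9×27 matrix over Z this has rank 8, with invariant factors (1,1,1,1,1,1,1,1).

The boundary map ∂_2: C_2 → C_1 maps a triangle to the signed sum of its edges. For instance
  ∂[2,6,8] = [6,8] − [2,8] + [2,6],
  ∂[5,6,8] = [6,8] − [5,8] + [5,6].
The 27×18 boundary matrix has rank 17 and Smith normal form diag(1,1,1,1,1,1,1,1,1,1,1,1,1,1,1,1,1).

Now H_k = ker ∂_k / im ∂_{k+1}, so:

  H_1: rank ker ∂_1 − rank ∂_2 = (27 − 8) − 17 = 2, and the invariant factors of ∂_2 are all 1, so H_1 = Z^2.

H_1 ≅ Z^2.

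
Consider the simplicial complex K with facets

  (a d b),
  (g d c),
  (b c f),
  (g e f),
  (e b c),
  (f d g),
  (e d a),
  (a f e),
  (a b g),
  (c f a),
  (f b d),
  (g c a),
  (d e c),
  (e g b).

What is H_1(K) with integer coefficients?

Take the total order a < b < c < d < e < f < g on the vertex set. Then K (dimension 2) consists of the simplices:

  0-simplices (7): a, b, c, d, e, f, g
  1-simplices (21): ab, ac, ad, ae, af, ag, bc, bd, be, bf, bg, cd, ce, cf, cg, de, df, dg, ef, eg, fg
  2-simplices (14): abd, abg, acf, acg, ade, aef, bce, bcf, bdf, beg, cde, cdg, dfg, efg

so the chain groups are C_0 ≅ Z^7, C_1 ≅ Z^21, C_2 ≅ Z^14.

Boundary ∂_1: C_1 → C_0 is given by ∂[p,q] = [q] − [p].
This gives a 7×21 integer matrix of rank 6; reducing to Smith normal form yields diagonal entries (1,1,1,1,1,1).

The boundary map ∂_2: C_2 → C_1 acts by ∂[p,q,r] = [q,r] − [p,r] + [p,q]. For instance
  ∂abg = bg − ag + ab,
  ∂aef = ef − af + ae.
The 21×14 boundary matrix has rank 13 and Smith normal form diag(1,1,1,1,1,1,1,1,1,1,1,1,1).

Now H_k = ker ∂_k / im ∂_{k+1}, so:

  H_1: rank ker ∂_1 − rank ∂_2 = (21 − 6) − 13 = 2, and the invariant factors of ∂_2 are all 1, so H_1 ≅ Z^2.

H_1 = Z^2.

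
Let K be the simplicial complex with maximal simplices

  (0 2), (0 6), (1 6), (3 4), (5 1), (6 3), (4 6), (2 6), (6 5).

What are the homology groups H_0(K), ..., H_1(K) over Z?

H_0 ≅ Z,  H_1 ≅ Z^3.

We work with the vertex ordering 0 < 1 < 2 < 3 < 4 < 5 < 6. The simplices of K, each written with vertices in increasing order, are:

  0-simplices (7): [0], [1], [2], [3], [4], [5], [6]
  1-simplices (9): [0,2], [0,6], [1,5], [1,6], [2,6], [3,4], [3,6], [4,6], [5,6]

Hence C_0 ≅ Z^7, C_1 ≅ Z^9.

The boundary map ∂_1: C_1 → C_0 maps an edge to its endpoints' difference, ∂[p,q] = q − p. For instance
  ∂[5,6] = [6] − [5].
The 7×9 boundary matrix has rank 6 and Smith normal form diag(1,1,1,1,1,1).

Now H_k = ker ∂_k / im ∂_{k+1}, so:

  H_0: rank C_0 − rank ∂_1 = 7 − 6 = 1, and the invariant factors of ∂_1 are all 1, so H_0 = Z.
  H_1: rank ker ∂_1 − rank ∂_2 = (9 − 6) − 0 = 3, and there is no ∂_2, so H_1 = Z^3.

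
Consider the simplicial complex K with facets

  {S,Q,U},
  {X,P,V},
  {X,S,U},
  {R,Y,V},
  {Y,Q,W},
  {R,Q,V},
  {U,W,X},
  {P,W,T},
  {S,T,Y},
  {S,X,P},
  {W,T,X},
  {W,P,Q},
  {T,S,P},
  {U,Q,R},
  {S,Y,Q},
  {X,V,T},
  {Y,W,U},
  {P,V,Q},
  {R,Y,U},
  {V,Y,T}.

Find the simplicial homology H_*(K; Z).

H_0 = Z,  H_1 = Z ⊕ Z/2Z,  H_2 = 0.

Order the vertices as P < Q < R < S < T < U < V < W < X < Y. Listing each simplex with vertices in this order, K has dimension 2 with simplices:

  0-simplices (10): P, Q, R, S, T, U, V, W, X, Y
  1-simplices (30): PQ, PS, PT, PV, PW, PX, QR, QS, QU, QV, QW, QY, RU, RV, RY, ST, SU, SX, SY, TV, TW, TX, TY, UW, UX, UY, VX, VY, WX, WY
  2-simplices (20): PQV, PQW, PST, PSX, PTW, PVX, QRU, QRV, QSU, QSY, QWY, RUY, RVY, STY, SUX, TVX, TVY, TWX, UWX, UWY

so the chain groups are C_0 ≅ Z^10, C_1 ≅ Z^30, C_2 ≅ Z^20.

Boundary ∂_1: C_1 → C_0 is given by ∂[p,q] = [q] − [p]. For instance
  ∂UX = X − U.
The resulting 10×30 matrix has rank 9, and its Smith normal form has invariant factors (1,1,1,1,1,1,1,1,1).

The boundary map ∂_2: C_2 → C_1 maps a triangle to the signed sum of its edges. For instance
  ∂UWY = WY − UY + UW,
  ∂QRV = RV − QV + QR.
This gives a 30×20 integer matrix of rank 20; reducing to Smith normal form yields diagonal entries (1,1,1,1,1,1,1,1,1,1,1,1,1,1,1,1,1,1,1,2).

Computing H_k = (kernel of ∂_k) / (image of ∂_{k+1}):

  H_0: rank C_0 − rank ∂_1 = 10 − 9 = 1, and the invariant factors of ∂_1 are all 1, so H_0 ≅ Z.
  H_1: rank ker ∂_1 − rank ∂_2 = (30 − 9) − 20 = 1, and ∂_2 has invariant factor 2 > 1, so H_1 ≅ Z ⊕ Z/2Z.
  H_2: rank ker ∂_2 − rank ∂_3 = (20 − 20) − 0 = 0, and there is no ∂_3, so H_2 ≅ 0.

As a check, the Euler characteristic is 10 − 30 + 20 = 0, which agrees with 1 − 1 + 0 = 0.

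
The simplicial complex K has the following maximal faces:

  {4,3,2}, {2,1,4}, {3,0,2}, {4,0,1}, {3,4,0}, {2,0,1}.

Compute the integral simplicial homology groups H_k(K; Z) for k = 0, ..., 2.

We work with the vertex ordering 0 < 1 < 2 < 3 < 4. The simplices of K, each written with vertices in increasing order, are:

  0-simplices (5): [0], [1], [2], [3], [4]
  1-simplices (9): [0,1], [0,2], [0,3], [0,4], [1,2], [1,4], [2,3], [2,4], [3,4]
  2-simplices (6): [0,1,2], [0,1,4], [0,2,3], [0,3,4], [1,2,4], [2,3,4]

so the chain groups are C_0 ≅ Z^5, C_1 ≅ Z^9, C_2 ≅ Z^6.

The boundary map ∂_1: C_1 → C_0 sends each edge [p,q] (with p < q) to q − p.
As a 5×9 matrix over Z this has rank 4, with invariant factors (1,1,1,1).

∂_2: C_2 → C_1 sends each 2-simplex [p,q,r] to [q,r] − [p,r] + [p,q]. For instance
  ∂[0,1,2] = [1,2] − [0,2] + [0,1],
  ∂[0,3,4] = [3,4] − [0,4] + [0,3].
As a 9×6 matrix over Z this has rank 5, with invariant factors (1,1,1,1,1).

Reading off H_k = ker ∂_k / im ∂_{k+1}:

  H_0: rank C_0 − rank ∂_1 = 5 − 4 = 1, and the invariant factors of ∂_1 are all 1, so H_0 ≅ Z.
  H_1: rank ker ∂_1 − rank ∂_2 = (9 − 4) − 5 = 0, and the invariant factors of ∂_2 are all 1, so H_1 ≅ 0.
  H_2: rank ker ∂_2 − rank ∂_3 = (6 − 5) − 0 = 1, and there is no ∂_3, so H_2 ≅ Z.

H_0 = Z,  H_1 = 0,  H_2 = Z.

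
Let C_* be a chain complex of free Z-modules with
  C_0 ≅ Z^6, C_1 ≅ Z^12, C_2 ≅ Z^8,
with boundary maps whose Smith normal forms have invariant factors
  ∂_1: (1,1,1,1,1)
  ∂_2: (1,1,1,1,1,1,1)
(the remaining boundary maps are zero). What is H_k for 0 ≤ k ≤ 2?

H_0 ≅ Z,  H_1 = 0,  H_2 ≅ Z.

H_0: b_0 = 6 − 0 − 5 = 1; torsion from ∂_1 factors > 1: none. So H_0 ≅ Z.
H_1: b_1 = 12 − 5 − 7 = 0; torsion from ∂_2 factors > 1: none. So H_1 ≅ 0.
H_2: b_2 = 8 − 7 − 0 = 1; torsion from ∂_3 factors > 1: none. So H_2 ≅ Z.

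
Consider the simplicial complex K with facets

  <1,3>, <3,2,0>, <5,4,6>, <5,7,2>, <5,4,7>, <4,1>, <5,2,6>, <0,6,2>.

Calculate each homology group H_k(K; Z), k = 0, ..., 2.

We work with the vertex ordering 0 < 1 < 2 < 3 < 4 < 5 < 6 < 7. The simplices of K, each written with vertices in increasing order, are:

  0-simplices (8): [0], [1], [2], [3], [4], [5], [6], [7]
  1-simplices (14): [0,2], [0,3], [0,6], [1,3], [1,4], [2,3], [2,5], [2,6], [2,7], [4,5], [4,6], [4,7], [5,6], [5,7]
  2-simplices (6): [0,2,3], [0,2,6], [2,5,6], [2,5,7], [4,5,6], [4,5,7]

giving chain groups C_0 ≅ Z^8, C_1 ≅ Z^14, C_2 ≅ Z^6.

The boundary map ∂_1: C_1 → C_0 is given by ∂[p,q] = [q] − [p].
This gives a 8×14 integer matrix of rank 7; reducing to Smith normal form yields diagonal entries (1,1,1,1,1,1,1).

Boundary ∂_2: C_2 → C_1 maps a triangle to the signed sum of its edges. For instance
  ∂[0,2,3] = [2,3] − [0,3] + [0,2],
  ∂[0,2,6] = [2,6] − [0,6] + [0,2].
As a 14×6 matrix over Z this has rank 6, with invariant factors (1,1,1,1,1,1).

Now H_k = ker ∂_k / im ∂_{k+1}, so:

  H_0: rank C_0 − rank ∂_1 = 8 − 7 = 1, and the invariant factors of ∂_1 are all 1, so H_0 ≅ Z.
  H_1: rank ker ∂_1 − rank ∂_2 = (14 − 7) − 6 = 1, and the invariant factors of ∂_2 are all 1, so H_1 ≅ Z.
  H_2: rank ker ∂_2 − rank ∂_3 = (6 − 6) − 0 = 0, and there is no ∂_3, so H_2 ≅ 0.

As a check, the Euler characteristic is 8 − 14 + 6 = 0, which agrees with 1 − 1 + 0 = 0.

H_0 ≅ Z,  H_1 ≅ Z,  H_2 = 0.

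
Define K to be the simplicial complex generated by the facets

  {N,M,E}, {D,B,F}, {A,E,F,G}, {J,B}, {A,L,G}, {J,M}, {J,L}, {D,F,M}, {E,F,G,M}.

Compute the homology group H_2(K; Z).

H_2 ≅ 0.

We work with the vertex ordering A < B < D < E < F < G < J < L < M < N. The simplices of K, each written with vertices in increasing order, are:

  0-simplices (10): A, B, D, E, F, G, J, L, M, N
  1-simplices (20): AE, AF, AG, AL, BD, BF, BJ, DF, DM, EF, EG, EM, EN, FG, FM, GL, GM, JL, JM, MN
  2-simplices (11): AEF, AEG, AFG, AGL, BDF, DFM, EFG, EFM, EGM, EMN, FGM
  3-simplices (2): AEFG, EFGM

so the chain groups are C_0 ≅ Z^10, C_1 ≅ Z^20, C_2 ≅ Z^11, C_3 ≅ Z^2.

Boundary ∂_1: C_1 → C_0 sends each edge [p,q] (with p < q) to q − p.
The 10×20 boundary matrix has rank 9 and Smith normal form diag(1,1,1,1,1,1,1,1,1).

∂_2: C_2 → C_1 sends each 2-simplex [p,q,r] to [q,r] − [p,r] + [p,q]. For instance
  ∂BDF = DF − BF + BD,
  ∂AGL = GL − AL + AG.
The resulting 20×11 matrix has rank 9, and its Smith normal form has invariant factors (1,1,1,1,1,1,1,1,1).

∂_3: C_3 → C_2 sends each 3-simplex σ to the alternating sum Σ_i (−1)^i (σ with its i-th vertex removed). For instance
  ∂EFGM = FGM − EGM + EFM − EFG,
  ∂AEFG = EFG − AFG + AEG − AEF.
The resulting 11×2 matrix has rank 2, and its Smith normal form has invariant factors (1,1).

From H_k ≅ ker(∂_k) / im(∂_{k+1}) we obtain:

  H_2: rank ker ∂_2 − rank ∂_3 = (11 − 9) − 2 = 0, and the invariant factors of ∂_3 are all 1, so H_2 ≅ 0.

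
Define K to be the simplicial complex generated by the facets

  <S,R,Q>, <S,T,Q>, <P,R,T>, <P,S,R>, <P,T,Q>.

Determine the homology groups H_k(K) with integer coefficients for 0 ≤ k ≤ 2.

H_0 = Z,  H_1 = Z,  H_2 = 0.

Order the vertices as P < Q < R < S < T. Listing each simplex with vertices in this order, K has dimension 2 with simplices:

  0-simplices (5): P, Q, R, S, T
  1-simplices (10): PQ, PR, PS, PT, QR, QS, QT, RS, RT, ST
  2-simplices (5): PQT, PRS, PRT, QRS, QST

Hence C_0 ≅ Z^5, C_1 ≅ Z^10, C_2 ≅ Z^5.

∂_1: C_1 → C_0 maps an edge to its endpoints' difference, ∂[p,q] = q − p.
The 5×10 boundary matrix has rank 4 and Smith normal form diag(1,1,1,1).

∂_2: C_2 → C_1 acts by ∂[p,q,r] = [q,r] − [p,r] + [p,q]. For instance
  ∂PRT = RT − PT + PR,
  ∂PRS = RS − PS + PR.
The 10×5 boundary matrix has rank 5 and Smith normal form diag(1,1,1,1,1).

From H_k ≅ ker(∂_k) / im(∂_{k+1}) we obtain:

  H_0: rank C_0 − rank ∂_1 = 5 − 4 = 1, and the invariant factors of ∂_1 are all 1, so H_0 = Z.
  H_1: rank ker ∂_1 − rank ∂_2 = (10 − 4) − 5 = 1, and the invariant factors of ∂_2 are all 1, so H_1 = Z.
  H_2: rank ker ∂_2 − rank ∂_3 = (5 − 5) − 0 = 0, and there is no ∂_3, so H_2 = 0.

As a check, the Euler characteristic is 5 − 10 + 5 = 0, which agrees with 1 − 1 + 0 = 0.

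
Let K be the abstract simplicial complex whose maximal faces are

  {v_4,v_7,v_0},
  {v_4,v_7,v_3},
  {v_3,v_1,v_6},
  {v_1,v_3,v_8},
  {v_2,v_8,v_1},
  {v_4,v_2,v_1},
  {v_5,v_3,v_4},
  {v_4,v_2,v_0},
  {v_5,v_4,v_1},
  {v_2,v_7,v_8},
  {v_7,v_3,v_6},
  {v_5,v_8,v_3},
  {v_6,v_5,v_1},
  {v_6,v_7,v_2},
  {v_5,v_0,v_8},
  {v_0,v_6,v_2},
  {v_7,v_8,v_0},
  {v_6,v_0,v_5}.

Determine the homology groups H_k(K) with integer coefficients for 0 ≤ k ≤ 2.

Fix the vertex order v_0 < v_1 < v_2 < v_3 < v_4 < v_5 < v_6 < v_7 < v_8 and write every simplex with vertices in increasing order. Then dim K = 2 and the simplices of K are:

  0-simplices (9): [v_0], [v_1], [v_2], [v_3], [v_4], [v_5], [v_6], [v_7], [v_8]
  1-simplices (27): (27 of them)
  2-simplices (18): (18 of them)

Hence C_0 ≅ Z^9, C_1 ≅ Z^27, C_2 ≅ Z^18.

The boundary map ∂_1: C_1 → C_0 is given by ∂[p,q] = [q] − [p].
The 9×27 boundary matrix has rank 8 and Smith normal form diag(1,1,1,1,1,1,1,1).

∂_2: C_2 → C_1 sends each 2-simplex [p,q,r] to [q,r] − [p,r] + [p,q]. For instance
  ∂[v_1,v_4,v_5] = [v_4,v_5] − [v_1,v_5] + [v_1,v_4],
  ∂[v_0,v_4,v_7] = [v_4,v_7] − [v_0,v_7] + [v_0,v_4].
This gives a 27×18 integer matrix of rank 18; reducing to Smith normal form yields diagonal entries (1,1,1,1,1,1,1,1,1,1,1,1,1,1,1,1,1,2).

Now H_k = ker ∂_k / im ∂_{k+1}, so:

  H_0: rank C_0 − rank ∂_1 = 9 − 8 = 1, and the invariant factors of ∂_1 are all 1, so H_0 ≅ Z.
  H_1: rank ker ∂_1 − rank ∂_2 = (27 − 8) − 18 = 1, and ∂_2 has invariant factor 2 > 1, so H_1 ≅ Z ⊕ Z/2.
  H_2: rank ker ∂_2 − rank ∂_3 = (18 − 18) − 0 = 0, and there is no ∂_3, so H_2 ≅ 0.

H_0 ≅ Z,  H_1 ≅ Z ⊕ Z/2,  H_2 = 0.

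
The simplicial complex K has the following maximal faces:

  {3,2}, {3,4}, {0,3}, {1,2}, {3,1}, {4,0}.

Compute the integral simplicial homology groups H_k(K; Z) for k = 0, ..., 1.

H_0 = Z,  H_1 = Z^2.

K has 5 vertices, 6 edges.
rank ∂_0 = 0, rank ∂_1 = 4 ⇒ b_0 = 5 − 0 − 4 = 1; all invariant factors of ∂_1 are 1 so no torsion. So H_0 ≅ Z.
rank ∂_1 = 4, rank ∂_2 = 0 ⇒ b_1 = 6 − 4 − 0 = 2. So H_1 ≅ Z^2.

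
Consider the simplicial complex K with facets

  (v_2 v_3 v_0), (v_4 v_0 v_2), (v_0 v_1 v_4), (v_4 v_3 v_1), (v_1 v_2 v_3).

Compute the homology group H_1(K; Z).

Order the vertices as v_0 < v_1 < v_2 < v_3 < v_4. Listing each simplex with vertices in this order, K has dimension 2 with simplices:

  0-simplices (5): [v_0], [v_1], [v_2], [v_3], [v_4]
  1-simplices (10): [v_0,v_1], [v_0,v_2], [v_0,v_3], [v_0,v_4], [v_1,v_2], [v_1,v_3], [v_1,v_4], [v_2,v_3], [v_2,v_4], [v_3,v_4]
  2-simplices (5): [v_0,v_1,v_4], [v_0,v_2,v_3], [v_0,v_2,v_4], [v_1,v_2,v_3], [v_1,v_3,v_4]

so the chain groups are C_0 ≅ Z^5, C_1 ≅ Z^10, C_2 ≅ Z^5.

The boundary map ∂_1: C_1 → C_0 is given by ∂[p,q] = [q] − [p].
This gives a 5×10 integer matrix of rank 4; reducing to Smith normal form yields diagonal entries (1,1,1,1).

The boundary map ∂_2: C_2 → C_1 acts by ∂[p,q,r] = [q,r] − [p,r] + [p,q]. For instance
  ∂[v_1,v_3,v_4] = [v_3,v_4] − [v_1,v_4] + [v_1,v_3],
  ∂[v_0,v_2,v_3] = [v_2,v_3] − [v_0,v_3] + [v_0,v_2].
As a 10×5 matrix over Z this has rank 5, with invariant factors (1,1,1,1,1).

Reading off H_k = ker ∂_k / im ∂_{k+1}:

  H_1: rank ker ∂_1 − rank ∂_2 = (10 − 4) − 5 = 1, and the invariant factors of ∂_2 are all 1, so H_1 ≅ Z.

(K is a triangulation of the Möbius band.)

H_1 = Z.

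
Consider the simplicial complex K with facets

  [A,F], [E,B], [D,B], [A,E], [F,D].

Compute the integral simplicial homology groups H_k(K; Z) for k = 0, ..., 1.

We work with the vertex ordering A < B < D < E < F. The simplices of K, each written with vertices in increasing order, are:

  0-simplices (5): A, B, D, E, F
  1-simplices (5): AE, AF, BD, BE, DF

giving chain groups C_0 ≅ Z^5, C_1 ≅ Z^5.

The boundary map ∂_1: C_1 → C_0 sends each edge [p,q] (with p < q) to q − p.
The resulting 5×5 matrix has rank 4, and its Smith normal form has invariant factors (1,1,1,1).

From H_k ≅ ker(∂_k) / im(∂_{k+1}) we obtain:

  H_0: rank C_0 − rank ∂_1 = 5 − 4 = 1, and the invariant factors of ∂_1 are all 1, so H_0 = Z.
  H_1: rank ker ∂_1 − rank ∂_2 = (5 − 4) − 0 = 1, and there is no ∂_2, so H_1 = Z.

H_0 = Z,  H_1 = Z.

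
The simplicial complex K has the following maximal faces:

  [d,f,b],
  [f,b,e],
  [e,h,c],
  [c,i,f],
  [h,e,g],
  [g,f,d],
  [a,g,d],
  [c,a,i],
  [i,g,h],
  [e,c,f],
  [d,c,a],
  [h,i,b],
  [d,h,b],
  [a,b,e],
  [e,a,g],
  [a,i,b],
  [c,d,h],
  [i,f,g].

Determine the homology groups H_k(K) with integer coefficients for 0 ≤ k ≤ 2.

Take the total order a < b < c < d < e < f < g < h < i on the vertex set. Then K (dimension 2) consists of the simplices:

  0-simplices (9): a, b, c, d, e, f, g, h, i
  1-simplices (27): ab, ac, ad, ae, ag, ai, bd, be, bf, bh, bi, cd, ce, cf, ch, ci, df, dg, dh, ef, eg, eh, fg, fi, gh, gi, hi
  2-simplices (18): abe, abi, acd, aci, adg, aeg, bdf, bdh, bef, bhi, cdh, cef, ceh, cfi, dfg, egh, fgi, ghi

Hence C_0 ≅ Z^9, C_1 ≅ Z^27, C_2 ≅ Z^18.

∂_1: C_1 → C_0 maps an edge to its endpoints' difference, ∂[p,q] = q − p. For instance
  ∂bd = d − b.
This gives a 9×27 integer matrix of rank 8; reducing to Smith normal form yields diagonal entries (1,1,1,1,1,1,1,1).

Boundary ∂_2: C_2 → C_1 maps a triangle to the signed sum of its edges. For instance
  ∂bhi = hi − bi + bh,
  ∂ghi = hi − gi + gh.
As a 27×18 matrix over Z this has rank 17, with invariant factors (1,1,1,1,1,1,1,1,1,1,1,1,1,1,1,1,1).

From H_k ≅ ker(∂_k) / im(∂_{k+1}) we obtain:

  H_0: rank C_0 − rank ∂_1 = 9 − 8 = 1, and the invariant factors of ∂_1 are all 1, so H_0 = Z.
  H_1: rank ker ∂_1 − rank ∂_2 = (27 − 8) − 17 = 2, and the invariant factors of ∂_2 are all 1, so H_1 = Z^2.
  H_2: rank ker ∂_2 − rank ∂_3 = (18 − 17) − 0 = 1, and there is no ∂_3, so H_2 = Z.

(K is a triangulation of the torus T^2.)

H_0 ≅ Z,  H_1 ≅ Z^2,  H_2 ≅ Z.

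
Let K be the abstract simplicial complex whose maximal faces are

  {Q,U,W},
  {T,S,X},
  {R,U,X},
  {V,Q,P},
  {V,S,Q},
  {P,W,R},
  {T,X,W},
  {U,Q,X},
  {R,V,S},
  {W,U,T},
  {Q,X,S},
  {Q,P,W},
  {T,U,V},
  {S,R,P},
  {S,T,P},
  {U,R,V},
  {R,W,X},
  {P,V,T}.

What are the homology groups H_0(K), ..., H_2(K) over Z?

H_0 ≅ Z,  H_1 ≅ Z ⊕ Z/2Z,  H_2 = 0.

Fix the vertex order P < Q < R < S < T < U < V < W < X and write every simplex with vertices in increasing order. Then dim K = 2 and the simplices of K are:

  0-simplices (9): P, Q, R, S, T, U, V, W, X
  1-simplices (27): PQ, PR, PS, PT, PV, PW, QS, QU, QV, QW, QX, RS, RU, RV, RW, RX, ST, SV, SX, TU, TV, TW, TX, UV, UW, UX, WX
  2-simplices (18): PQV, PQW, PRS, PRW, PST, PTV, QSV, QSX, QUW, QUX, RSV, RUV, RUX, RWX, STX, TUV, TUW, TWX

Hence C_0 ≅ Z^9, C_1 ≅ Z^27, C_2 ≅ Z^18.

Boundary ∂_1: C_1 → C_0 maps an edge to its endpoints' difference, ∂[p,q] = q − p.
This gives a 9×27 integer matrix of rank 8; reducing to Smith normal form yields diagonal entries (1,1,1,1,1,1,1,1).

∂_2: C_2 → C_1 sends each 2-simplex [p,q,r] to [q,r] − [p,r] + [p,q]. For instance
  ∂TUW = UW − TW + TU,
  ∂PQW = QW − PW + PQ.
This gives a 27×18 integer matrix of rank 18; reducing to Smith normal form yields diagonal entries (1,1,1,1,1,1,1,1,1,1,1,1,1,1,1,1,1,2).

Computing H_k = (kernel of ∂_k) / (image of ∂_{k+1}):

  H_0: rank C_0 − rank ∂_1 = 9 − 8 = 1, and the invariant factors of ∂_1 are all 1, so H_0 ≅ Z.
  H_1: rank ker ∂_1 − rank ∂_2 = (27 − 8) − 18 = 1, and ∂_2 has invariant factor 2 > 1, so H_1 ≅ Z ⊕ Z/2Z.
  H_2: rank ker ∂_2 − rank ∂_3 = (18 − 18) − 0 = 0, and there is no ∂_3, so H_2 ≅ 0.

As a check, the Euler characteristic is 9 − 27 + 18 = 0, which agrees with 1 − 1 + 0 = 0.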